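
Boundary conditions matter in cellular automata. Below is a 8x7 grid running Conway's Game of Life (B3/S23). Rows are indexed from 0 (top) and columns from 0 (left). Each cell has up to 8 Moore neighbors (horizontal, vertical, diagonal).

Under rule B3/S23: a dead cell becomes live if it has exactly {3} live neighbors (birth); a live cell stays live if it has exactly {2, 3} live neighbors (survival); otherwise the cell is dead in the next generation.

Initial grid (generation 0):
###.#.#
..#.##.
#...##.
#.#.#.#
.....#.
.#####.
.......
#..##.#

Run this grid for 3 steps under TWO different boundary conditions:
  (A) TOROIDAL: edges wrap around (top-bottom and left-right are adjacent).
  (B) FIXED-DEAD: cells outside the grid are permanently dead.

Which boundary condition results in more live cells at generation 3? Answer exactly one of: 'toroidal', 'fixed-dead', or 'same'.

Under TOROIDAL boundary, generation 3:
##.#...
#..#...
..#...#
..#..#.
..##...
..###..
##.....
...#.##
Population = 19

Under FIXED-DEAD boundary, generation 3:
.#.##..
.......
.#.####
..#..##
...##.#
..#..#.
..#..#.
...#...
Population = 19

Comparison: toroidal=19, fixed-dead=19 -> same

Answer: same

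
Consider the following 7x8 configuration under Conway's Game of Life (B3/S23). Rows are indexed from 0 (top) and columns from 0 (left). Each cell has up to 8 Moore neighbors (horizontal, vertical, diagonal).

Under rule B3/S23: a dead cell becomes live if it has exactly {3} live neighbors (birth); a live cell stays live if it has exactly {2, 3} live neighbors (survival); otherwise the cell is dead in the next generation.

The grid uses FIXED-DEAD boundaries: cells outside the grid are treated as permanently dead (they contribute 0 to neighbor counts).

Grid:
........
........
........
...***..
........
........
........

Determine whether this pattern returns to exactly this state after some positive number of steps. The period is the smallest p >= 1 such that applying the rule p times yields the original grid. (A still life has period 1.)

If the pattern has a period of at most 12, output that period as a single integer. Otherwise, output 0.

Simulating and comparing each generation to the original:
Gen 0 (original, given above): 3 live cells
Gen 1: 3 live cells, differs from original
Gen 2: 3 live cells, MATCHES original -> period = 2

Answer: 2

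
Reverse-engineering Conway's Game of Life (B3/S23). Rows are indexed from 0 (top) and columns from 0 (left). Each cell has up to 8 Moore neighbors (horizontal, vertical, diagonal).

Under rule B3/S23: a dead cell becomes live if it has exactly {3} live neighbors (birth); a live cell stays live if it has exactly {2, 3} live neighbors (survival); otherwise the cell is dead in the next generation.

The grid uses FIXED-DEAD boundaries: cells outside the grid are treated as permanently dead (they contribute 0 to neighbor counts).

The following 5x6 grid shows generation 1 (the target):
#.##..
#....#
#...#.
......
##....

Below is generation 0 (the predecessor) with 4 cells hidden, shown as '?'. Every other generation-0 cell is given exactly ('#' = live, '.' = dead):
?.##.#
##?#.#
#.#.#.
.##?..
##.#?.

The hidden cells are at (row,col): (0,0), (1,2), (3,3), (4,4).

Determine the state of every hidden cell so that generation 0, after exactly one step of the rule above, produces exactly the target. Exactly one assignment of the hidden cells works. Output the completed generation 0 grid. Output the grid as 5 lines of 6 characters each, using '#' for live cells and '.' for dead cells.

Answer: #.##.#
##.#.#
#.#.#.
.##...
##.#..

Derivation:
Hidden generation-0 cells (in order): (0,0), (1,2), (3,3), (4,4).
A hidden cell only influences target cells in its own 3x3 neighborhood. Try each of the 2^4 = 16 assignments, step the completed generation 0 forward once under B3/S23, and compare with the target:
  (0,0)=. (1,2)=. (3,3)=. (4,4)=. -> step gives (0,0)='.' but target has '#' -> reject
  (0,0)=. (1,2)=. (3,3)=. (4,4)=# -> step gives (0,0)='.' but target has '#' -> reject
  (0,0)=. (1,2)=. (3,3)=# (4,4)=. -> step gives (0,0)='.' but target has '#' -> reject
  (0,0)=. (1,2)=. (3,3)=# (4,4)=# -> step gives (0,0)='.' but target has '#' -> reject
  (0,0)=. (1,2)=# (3,3)=. (4,4)=. -> step gives (0,0)='.' but target has '#' -> reject
  (0,0)=. (1,2)=# (3,3)=. (4,4)=# -> step gives (0,0)='.' but target has '#' -> reject
  (0,0)=. (1,2)=# (3,3)=# (4,4)=. -> step gives (0,0)='.' but target has '#' -> reject
  (0,0)=. (1,2)=# (3,3)=# (4,4)=# -> step gives (0,0)='.' but target has '#' -> reject
  (0,0)=# (1,2)=. (3,3)=. (4,4)=. -> step reproduces the target at every cell -> ACCEPT
  (0,0)=# (1,2)=. (3,3)=. (4,4)=# -> step gives (3,4)='#' but target has '.' -> reject
  (0,0)=# (1,2)=. (3,3)=# (4,4)=. -> step gives (3,4)='#' but target has '.' -> reject
  (0,0)=# (1,2)=. (3,3)=# (4,4)=# -> step gives (4,3)='#' but target has '.' -> reject
  (0,0)=# (1,2)=# (3,3)=. (4,4)=. -> step gives (0,2)='.' but target has '#' -> reject
  (0,0)=# (1,2)=# (3,3)=. (4,4)=# -> step gives (0,2)='.' but target has '#' -> reject
  (0,0)=# (1,2)=# (3,3)=# (4,4)=. -> step gives (0,2)='.' but target has '#' -> reject
  (0,0)=# (1,2)=# (3,3)=# (4,4)=# -> step gives (0,2)='.' but target has '#' -> reject
Unique solution: (0,0)=live, (1,2)=dead, (3,3)=dead, (4,4)=dead.
Check: live-neighbor counts of every cell in the completed generation 0:
243241
355452
364422
454421
234110
Applying B3/S23 to generation 0 with these counts gives:
#.##..
#....#
#...#.
......
##....
which matches the target exactly.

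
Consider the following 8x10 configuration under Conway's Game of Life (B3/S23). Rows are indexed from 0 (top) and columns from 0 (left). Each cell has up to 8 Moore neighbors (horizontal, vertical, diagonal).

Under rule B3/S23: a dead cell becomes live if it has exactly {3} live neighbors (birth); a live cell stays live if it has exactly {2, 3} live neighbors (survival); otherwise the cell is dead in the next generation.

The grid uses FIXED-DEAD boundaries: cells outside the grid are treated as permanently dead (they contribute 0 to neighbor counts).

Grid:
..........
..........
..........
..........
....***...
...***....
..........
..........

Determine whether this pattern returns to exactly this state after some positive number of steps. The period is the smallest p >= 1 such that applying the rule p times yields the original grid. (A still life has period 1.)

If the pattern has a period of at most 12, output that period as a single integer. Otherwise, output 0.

Answer: 2

Derivation:
Simulating and comparing each generation to the original:
Gen 0 (original, given above): 6 live cells
Gen 1: 6 live cells, differs from original
Gen 2: 6 live cells, MATCHES original -> period = 2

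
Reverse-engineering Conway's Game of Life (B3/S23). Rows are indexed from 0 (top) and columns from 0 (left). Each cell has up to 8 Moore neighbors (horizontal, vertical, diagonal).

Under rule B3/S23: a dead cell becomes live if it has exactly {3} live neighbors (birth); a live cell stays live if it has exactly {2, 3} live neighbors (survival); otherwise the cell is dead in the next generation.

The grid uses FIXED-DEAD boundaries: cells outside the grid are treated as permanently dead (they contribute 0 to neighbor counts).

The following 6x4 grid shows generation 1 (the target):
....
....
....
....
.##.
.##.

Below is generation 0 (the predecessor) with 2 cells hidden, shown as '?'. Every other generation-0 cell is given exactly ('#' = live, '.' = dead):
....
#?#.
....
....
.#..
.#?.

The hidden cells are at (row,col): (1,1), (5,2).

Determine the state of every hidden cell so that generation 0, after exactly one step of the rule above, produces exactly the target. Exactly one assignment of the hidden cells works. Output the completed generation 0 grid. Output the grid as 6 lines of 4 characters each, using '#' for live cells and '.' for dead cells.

Hidden generation-0 cells (in order): (1,1), (5,2).
A hidden cell only influences target cells in its own 3x3 neighborhood. Try each of the 2^2 = 4 assignments, step the completed generation 0 forward once under B3/S23, and compare with the target:
  (1,1)=. (5,2)=. -> step gives (4,1)='.' but target has '#' -> reject
  (1,1)=. (5,2)=# -> step reproduces the target at every cell -> ACCEPT
  (1,1)=# (5,2)=. -> step gives (0,1)='#' but target has '.' -> reject
  (1,1)=# (5,2)=# -> step gives (0,1)='#' but target has '.' -> reject
Unique solution: (1,1)=dead, (5,2)=live.
Check: live-neighbor counts of every cell in the completed generation 0:
1211
0201
1211
1110
2231
2221
Applying B3/S23 to generation 0 with these counts gives:
....
....
....
....
.##.
.##.
which matches the target exactly.

Answer: ....
#.#.
....
....
.#..
.##.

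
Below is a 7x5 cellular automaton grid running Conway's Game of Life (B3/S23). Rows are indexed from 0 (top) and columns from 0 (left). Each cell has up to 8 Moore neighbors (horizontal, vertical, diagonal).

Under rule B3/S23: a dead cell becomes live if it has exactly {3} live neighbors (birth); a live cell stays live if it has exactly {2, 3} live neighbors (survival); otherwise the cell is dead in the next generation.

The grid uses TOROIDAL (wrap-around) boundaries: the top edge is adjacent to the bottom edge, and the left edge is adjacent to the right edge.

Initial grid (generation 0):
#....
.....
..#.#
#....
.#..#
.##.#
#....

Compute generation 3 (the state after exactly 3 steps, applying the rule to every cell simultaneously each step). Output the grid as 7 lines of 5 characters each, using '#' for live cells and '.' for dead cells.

Simulating step by step:
Generation 0 (given above): 10 live cells
Generation 1: 14 live cells
.....
.....
.....
##.##
.####
.####
#...#
Generation 2: 7 live cells
.....
.....
#...#
.#...
.....
.....
###.#
Generation 3: 8 live cells
(generation 3 grid is the final answer)

Answer: ##...
.....
#....
#....
.....
##...
##...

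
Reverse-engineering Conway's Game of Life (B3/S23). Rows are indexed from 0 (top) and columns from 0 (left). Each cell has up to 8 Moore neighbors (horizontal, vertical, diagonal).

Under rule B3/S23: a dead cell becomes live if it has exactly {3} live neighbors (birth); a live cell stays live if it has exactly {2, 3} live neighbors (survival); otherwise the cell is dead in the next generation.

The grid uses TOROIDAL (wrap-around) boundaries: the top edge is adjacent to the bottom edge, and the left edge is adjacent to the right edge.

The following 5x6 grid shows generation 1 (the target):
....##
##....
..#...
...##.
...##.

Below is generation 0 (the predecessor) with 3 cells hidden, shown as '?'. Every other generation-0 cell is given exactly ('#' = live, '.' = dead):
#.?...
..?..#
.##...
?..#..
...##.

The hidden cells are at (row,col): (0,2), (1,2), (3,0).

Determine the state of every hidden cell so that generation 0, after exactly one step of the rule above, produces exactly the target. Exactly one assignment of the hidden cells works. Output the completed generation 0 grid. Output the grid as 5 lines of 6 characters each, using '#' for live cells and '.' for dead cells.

Answer: #.....
.....#
.##...
...#..
...##.

Derivation:
Hidden generation-0 cells (in order): (0,2), (1,2), (3,0).
A hidden cell only influences target cells in its own 3x3 neighborhood. Try each of the 2^3 = 8 assignments, step the completed generation 0 forward once under B3/S23, and compare with the target:
  (0,2)=. (1,2)=. (3,0)=. -> step reproduces the target at every cell -> ACCEPT
  (0,2)=. (1,2)=. (3,0)=# -> step gives (2,0)='#' but target has '.' -> reject
  (0,2)=. (1,2)=# (3,0)=. -> step gives (0,3)='#' but target has '.' -> reject
  (0,2)=. (1,2)=# (3,0)=# -> step gives (0,3)='#' but target has '.' -> reject
  (0,2)=# (1,2)=. (3,0)=. -> step gives (0,3)='#' but target has '.' -> reject
  (0,2)=# (1,2)=. (3,0)=# -> step gives (0,3)='#' but target has '.' -> reject
  (0,2)=# (1,2)=# (3,0)=. -> step gives (0,1)='#' but target has '.' -> reject
  (0,2)=# (1,2)=# (3,0)=# -> step gives (0,1)='#' but target has '.' -> reject
Unique solution: (0,2)=dead, (1,2)=dead, (3,0)=dead.
Check: live-neighbor counts of every cell in the completed generation 0:
111233
332111
212221
124331
112222
Applying B3/S23 to generation 0 with these counts gives:
....##
##....
..#...
...##.
...##.
which matches the target exactly.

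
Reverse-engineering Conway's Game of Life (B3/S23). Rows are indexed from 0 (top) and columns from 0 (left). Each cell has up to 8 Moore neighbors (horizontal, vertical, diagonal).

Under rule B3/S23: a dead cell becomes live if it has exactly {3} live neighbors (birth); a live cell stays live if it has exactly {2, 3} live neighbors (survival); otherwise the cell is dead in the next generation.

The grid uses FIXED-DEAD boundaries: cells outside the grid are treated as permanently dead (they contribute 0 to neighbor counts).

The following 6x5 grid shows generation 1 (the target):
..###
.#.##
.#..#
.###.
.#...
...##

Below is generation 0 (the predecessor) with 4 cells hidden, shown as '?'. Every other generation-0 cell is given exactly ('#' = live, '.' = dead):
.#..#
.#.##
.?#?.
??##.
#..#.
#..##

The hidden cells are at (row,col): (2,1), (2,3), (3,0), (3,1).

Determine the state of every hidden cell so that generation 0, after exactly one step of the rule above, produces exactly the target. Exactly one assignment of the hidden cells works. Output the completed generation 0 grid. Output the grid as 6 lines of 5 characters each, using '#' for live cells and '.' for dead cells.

Answer: .#..#
.#.##
..#..
..##.
#..#.
#..##

Derivation:
Hidden generation-0 cells (in order): (2,1), (2,3), (3,0), (3,1).
A hidden cell only influences target cells in its own 3x3 neighborhood. Try each of the 2^4 = 16 assignments, step the completed generation 0 forward once under B3/S23, and compare with the target:
  (2,1)=. (2,3)=. (3,0)=. (3,1)=. -> step reproduces the target at every cell -> ACCEPT
  (2,1)=. (2,3)=. (3,0)=. (3,1)=# -> step gives (2,1)='.' but target has '#' -> reject
  (2,1)=. (2,3)=. (3,0)=# (3,1)=. -> step gives (2,1)='.' but target has '#' -> reject
  (2,1)=. (2,3)=. (3,0)=# (3,1)=# -> step gives (2,0)='#' but target has '.' -> reject
  (2,1)=. (2,3)=# (3,0)=. (3,1)=. -> step gives (1,3)='.' but target has '#' -> reject
  (2,1)=. (2,3)=# (3,0)=. (3,1)=# -> step gives (1,3)='.' but target has '#' -> reject
  (2,1)=. (2,3)=# (3,0)=# (3,1)=. -> step gives (1,3)='.' but target has '#' -> reject
  (2,1)=. (2,3)=# (3,0)=# (3,1)=# -> step gives (1,3)='.' but target has '#' -> reject
  (2,1)=# (2,3)=. (3,0)=. (3,1)=. -> step gives (1,0)='#' but target has '.' -> reject
  (2,1)=# (2,3)=. (3,0)=. (3,1)=# -> step gives (1,0)='#' but target has '.' -> reject
  (2,1)=# (2,3)=. (3,0)=# (3,1)=. -> step gives (1,0)='#' but target has '.' -> reject
  (2,1)=# (2,3)=. (3,0)=# (3,1)=# -> step gives (1,0)='#' but target has '.' -> reject
  (2,1)=# (2,3)=# (3,0)=. (3,1)=. -> step gives (1,0)='#' but target has '.' -> reject
  (2,1)=# (2,3)=# (3,0)=. (3,1)=# -> step gives (1,0)='#' but target has '.' -> reject
  (2,1)=# (2,3)=# (3,0)=# (3,1)=. -> step gives (1,0)='#' but target has '.' -> reject
  (2,1)=# (2,3)=# (3,0)=# (3,1)=# -> step gives (1,0)='#' but target has '.' -> reject
Unique solution: (2,1)=dead, (2,3)=dead, (3,0)=dead, (3,1)=dead.
Check: live-neighbor counts of every cell in the completed generation 0:
21332
22432
13453
13332
13444
12222
Applying B3/S23 to generation 0 with these counts gives:
..###
.#.##
.#..#
.###.
.#...
...##
which matches the target exactly.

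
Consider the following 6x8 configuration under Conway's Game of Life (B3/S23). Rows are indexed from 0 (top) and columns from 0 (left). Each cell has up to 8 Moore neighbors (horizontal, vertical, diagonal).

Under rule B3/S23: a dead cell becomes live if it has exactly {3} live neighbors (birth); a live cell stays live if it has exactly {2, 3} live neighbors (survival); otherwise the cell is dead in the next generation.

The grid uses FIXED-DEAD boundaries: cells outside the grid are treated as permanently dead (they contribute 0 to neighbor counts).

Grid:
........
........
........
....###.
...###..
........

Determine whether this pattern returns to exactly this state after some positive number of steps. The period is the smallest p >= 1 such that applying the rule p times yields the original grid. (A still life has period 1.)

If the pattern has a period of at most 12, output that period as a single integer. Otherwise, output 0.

Answer: 2

Derivation:
Simulating and comparing each generation to the original:
Gen 0 (original, given above): 6 live cells
Gen 1: 6 live cells, differs from original
Gen 2: 6 live cells, MATCHES original -> period = 2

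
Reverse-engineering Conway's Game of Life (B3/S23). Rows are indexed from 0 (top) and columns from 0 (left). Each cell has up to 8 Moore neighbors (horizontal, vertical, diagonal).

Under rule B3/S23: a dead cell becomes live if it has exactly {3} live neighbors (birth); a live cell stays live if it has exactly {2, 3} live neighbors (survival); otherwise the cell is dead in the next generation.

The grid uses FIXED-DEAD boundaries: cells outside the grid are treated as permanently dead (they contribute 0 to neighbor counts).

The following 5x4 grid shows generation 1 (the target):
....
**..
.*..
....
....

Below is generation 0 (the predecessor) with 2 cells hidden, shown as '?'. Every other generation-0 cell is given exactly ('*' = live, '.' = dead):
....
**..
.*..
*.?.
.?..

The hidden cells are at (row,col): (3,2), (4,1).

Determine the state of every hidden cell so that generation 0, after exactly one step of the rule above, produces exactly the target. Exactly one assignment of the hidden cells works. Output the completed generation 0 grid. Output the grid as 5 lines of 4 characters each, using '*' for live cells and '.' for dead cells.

Answer: ....
**..
.*..
*...
....

Derivation:
Hidden generation-0 cells (in order): (3,2), (4,1).
A hidden cell only influences target cells in its own 3x3 neighborhood. Try each of the 2^2 = 4 assignments, step the completed generation 0 forward once under B3/S23, and compare with the target:
  (3,2)=. (4,1)=. -> step reproduces the target at every cell -> ACCEPT
  (3,2)=. (4,1)=* -> step gives (3,0)='*' but target has '.' -> reject
  (3,2)=* (4,1)=. -> step gives (2,1)='.' but target has '*' -> reject
  (3,2)=* (4,1)=* -> step gives (2,1)='.' but target has '*' -> reject
Unique solution: (3,2)=dead, (4,1)=dead.
Check: live-neighbor counts of every cell in the completed generation 0:
2210
2220
4320
1210
1100
Applying B3/S23 to generation 0 with these counts gives:
....
**..
.*..
....
....
which matches the target exactly.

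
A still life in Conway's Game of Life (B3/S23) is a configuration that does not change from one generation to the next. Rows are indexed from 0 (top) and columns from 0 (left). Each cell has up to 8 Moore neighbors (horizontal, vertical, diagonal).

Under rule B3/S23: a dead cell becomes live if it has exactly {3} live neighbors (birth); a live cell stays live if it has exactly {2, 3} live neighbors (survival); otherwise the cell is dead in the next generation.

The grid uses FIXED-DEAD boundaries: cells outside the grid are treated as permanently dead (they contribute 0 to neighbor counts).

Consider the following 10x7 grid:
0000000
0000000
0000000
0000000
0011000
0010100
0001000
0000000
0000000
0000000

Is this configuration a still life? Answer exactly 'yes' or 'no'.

Answer: yes

Derivation:
Compute generation 1 and compare to generation 0 (given above):
Generation 1:
0000000
0000000
0000000
0000000
0011000
0010100
0001000
0000000
0000000
0000000
The grids are IDENTICAL -> still life.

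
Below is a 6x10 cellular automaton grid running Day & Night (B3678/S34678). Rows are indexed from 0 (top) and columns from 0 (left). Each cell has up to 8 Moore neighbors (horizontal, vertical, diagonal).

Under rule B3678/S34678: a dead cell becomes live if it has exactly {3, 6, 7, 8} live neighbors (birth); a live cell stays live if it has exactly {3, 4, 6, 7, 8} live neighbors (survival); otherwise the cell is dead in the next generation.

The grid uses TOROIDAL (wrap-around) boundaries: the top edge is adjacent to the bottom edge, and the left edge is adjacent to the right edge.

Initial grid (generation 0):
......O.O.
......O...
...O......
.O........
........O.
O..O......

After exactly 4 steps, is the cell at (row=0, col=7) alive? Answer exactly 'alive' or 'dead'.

Answer: dead

Derivation:
Simulating step by step:
Generation 0 (given above): 8 live cells
Generation 1: 4 live cells
.......O..
.......O..
..........
..........
..........
.......O.O
Generation 2: 2 live cells
......O...
..........
..........
..........
..........
........O.
Generation 3: 0 live cells
..........
..........
..........
..........
..........
..........
Generation 4: 0 live cells
..........
..........
..........
..........
..........
..........

Cell (0,7) at generation 4: 0 -> dead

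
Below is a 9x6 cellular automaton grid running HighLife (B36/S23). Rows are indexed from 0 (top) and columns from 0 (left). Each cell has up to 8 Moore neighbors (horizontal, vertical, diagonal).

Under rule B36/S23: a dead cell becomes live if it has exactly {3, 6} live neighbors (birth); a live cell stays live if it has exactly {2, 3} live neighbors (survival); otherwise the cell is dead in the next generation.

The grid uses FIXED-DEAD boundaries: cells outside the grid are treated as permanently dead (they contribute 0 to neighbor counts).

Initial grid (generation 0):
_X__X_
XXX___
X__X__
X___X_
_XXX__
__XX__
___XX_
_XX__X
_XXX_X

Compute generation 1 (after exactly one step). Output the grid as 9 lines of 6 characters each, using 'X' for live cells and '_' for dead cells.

Simulating step by step:
Generation 0 (given above): 23 live cells
Generation 1: 21 live cells
(generation 1 grid is the final answer)

Answer: XXX___
X_XX__
X_XX__
X___X_
_X__X_
_X____
_X__X_
_X___X
_X_XX_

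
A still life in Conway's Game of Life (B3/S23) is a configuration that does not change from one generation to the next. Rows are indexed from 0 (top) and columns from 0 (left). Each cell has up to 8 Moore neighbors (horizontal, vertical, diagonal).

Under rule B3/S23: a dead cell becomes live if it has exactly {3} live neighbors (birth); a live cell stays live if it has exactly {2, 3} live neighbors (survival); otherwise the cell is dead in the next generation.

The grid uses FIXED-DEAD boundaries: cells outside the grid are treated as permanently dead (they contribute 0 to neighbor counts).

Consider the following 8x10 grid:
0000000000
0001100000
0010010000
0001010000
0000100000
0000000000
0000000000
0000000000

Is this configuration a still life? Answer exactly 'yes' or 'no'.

Compute generation 1 and compare to generation 0 (given above):
Generation 1:
0000000000
0001100000
0010010000
0001010000
0000100000
0000000000
0000000000
0000000000
The grids are IDENTICAL -> still life.

Answer: yes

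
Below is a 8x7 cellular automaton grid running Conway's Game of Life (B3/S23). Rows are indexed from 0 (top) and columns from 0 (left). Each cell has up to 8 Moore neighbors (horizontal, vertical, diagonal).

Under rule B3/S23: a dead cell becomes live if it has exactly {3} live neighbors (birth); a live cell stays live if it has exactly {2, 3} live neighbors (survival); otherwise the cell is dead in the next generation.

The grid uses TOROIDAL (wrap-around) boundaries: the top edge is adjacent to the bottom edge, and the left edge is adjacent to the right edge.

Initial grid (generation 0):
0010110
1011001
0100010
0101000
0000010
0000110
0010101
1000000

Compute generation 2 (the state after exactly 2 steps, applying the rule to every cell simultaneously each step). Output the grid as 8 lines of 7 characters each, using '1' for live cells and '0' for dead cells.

Simulating step by step:
Generation 0 (given above): 18 live cells
Generation 1: 24 live cells
1010110
1011001
0101101
0010100
0000010
0001101
0001101
0100101
Generation 2: 15 live cells
(generation 2 grid is the final answer)

Answer: 0010100
0000000
0100101
0010100
0000010
0001001
0010001
0110001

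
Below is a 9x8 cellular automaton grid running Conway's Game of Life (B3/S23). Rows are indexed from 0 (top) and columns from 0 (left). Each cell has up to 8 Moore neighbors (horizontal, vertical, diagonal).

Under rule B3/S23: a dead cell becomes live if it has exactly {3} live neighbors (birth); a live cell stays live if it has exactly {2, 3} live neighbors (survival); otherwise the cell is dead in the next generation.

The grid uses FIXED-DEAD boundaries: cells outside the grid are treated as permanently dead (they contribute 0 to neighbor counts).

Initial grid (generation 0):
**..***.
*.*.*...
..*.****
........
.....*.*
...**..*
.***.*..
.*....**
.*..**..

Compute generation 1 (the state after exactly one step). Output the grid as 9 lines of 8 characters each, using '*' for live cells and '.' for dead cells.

Answer: **.***..
*.*....*
.*..***.
....*..*
....*.*.
...*.*..
.*.*.*.*
**.*..*.
.....**.

Derivation:
Simulating step by step:
Generation 0 (given above): 28 live cells
Generation 1: 28 live cells
(generation 1 grid is the final answer)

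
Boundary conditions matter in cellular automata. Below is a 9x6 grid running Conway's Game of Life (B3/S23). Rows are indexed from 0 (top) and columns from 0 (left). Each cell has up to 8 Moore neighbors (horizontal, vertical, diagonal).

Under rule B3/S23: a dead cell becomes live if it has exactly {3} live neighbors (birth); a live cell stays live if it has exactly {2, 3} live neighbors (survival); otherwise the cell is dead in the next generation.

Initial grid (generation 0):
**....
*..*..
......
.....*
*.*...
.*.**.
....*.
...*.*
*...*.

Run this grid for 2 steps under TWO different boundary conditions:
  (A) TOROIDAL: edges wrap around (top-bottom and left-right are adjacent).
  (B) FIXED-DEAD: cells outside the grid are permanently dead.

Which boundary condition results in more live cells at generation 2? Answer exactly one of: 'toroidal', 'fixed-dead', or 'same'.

Answer: toroidal

Derivation:
Under TOROIDAL boundary, generation 2:
..*...
**....
......
******
......
......
.*...*
.***.*
.**.*.
Population = 18

Under FIXED-DEAD boundary, generation 2:
**....
**....
......
..**..
.*..*.
.....*
.*...*
...*.*
....*.
Population = 14

Comparison: toroidal=18, fixed-dead=14 -> toroidal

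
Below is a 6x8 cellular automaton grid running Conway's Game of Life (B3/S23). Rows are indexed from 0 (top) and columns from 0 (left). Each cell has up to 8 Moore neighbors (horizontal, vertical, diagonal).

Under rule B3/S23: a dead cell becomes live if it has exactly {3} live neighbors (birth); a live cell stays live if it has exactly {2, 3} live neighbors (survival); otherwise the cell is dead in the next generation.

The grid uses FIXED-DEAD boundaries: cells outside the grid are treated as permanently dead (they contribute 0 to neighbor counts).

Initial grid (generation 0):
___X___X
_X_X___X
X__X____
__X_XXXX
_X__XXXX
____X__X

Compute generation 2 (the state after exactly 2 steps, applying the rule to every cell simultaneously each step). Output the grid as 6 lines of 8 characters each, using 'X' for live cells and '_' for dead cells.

Answer: ___X____
___XX___
_X_X__X_
_XX___X_
________
________

Derivation:
Simulating step by step:
Generation 0 (given above): 19 live cells
Generation 1: 12 live cells
__X_____
___XX___
_X_X_X_X
_XX____X
________
____X__X
Generation 2: 9 live cells
(generation 2 grid is the final answer)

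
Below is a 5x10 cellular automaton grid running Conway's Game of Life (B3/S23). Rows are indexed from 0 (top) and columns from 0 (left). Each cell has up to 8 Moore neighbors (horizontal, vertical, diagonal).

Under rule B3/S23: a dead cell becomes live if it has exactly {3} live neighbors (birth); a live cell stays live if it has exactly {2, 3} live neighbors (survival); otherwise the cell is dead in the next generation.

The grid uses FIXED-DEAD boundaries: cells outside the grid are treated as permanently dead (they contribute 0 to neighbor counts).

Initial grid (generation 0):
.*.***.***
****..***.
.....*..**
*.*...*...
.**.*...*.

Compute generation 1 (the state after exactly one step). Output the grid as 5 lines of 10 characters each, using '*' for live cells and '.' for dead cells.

Answer: **.***...*
**.*......
*..*.*..**
..**.*.***
.***......

Derivation:
Simulating step by step:
Generation 0 (given above): 24 live cells
Generation 1: 23 live cells
(generation 1 grid is the final answer)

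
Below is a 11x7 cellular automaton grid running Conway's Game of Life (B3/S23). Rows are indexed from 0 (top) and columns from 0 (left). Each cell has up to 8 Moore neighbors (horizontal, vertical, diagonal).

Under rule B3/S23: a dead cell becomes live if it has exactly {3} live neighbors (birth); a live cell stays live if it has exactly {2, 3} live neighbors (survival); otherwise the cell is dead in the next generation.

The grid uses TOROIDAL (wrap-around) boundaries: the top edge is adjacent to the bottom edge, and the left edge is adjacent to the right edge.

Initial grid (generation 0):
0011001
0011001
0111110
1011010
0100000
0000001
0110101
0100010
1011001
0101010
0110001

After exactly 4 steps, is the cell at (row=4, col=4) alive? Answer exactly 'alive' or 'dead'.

Answer: dead

Derivation:
Simulating step by step:
Generation 0 (given above): 33 live cells
Generation 1: 32 live cells
0000011
1000001
1000010
1000011
1110001
0110010
0110001
0000110
1001011
0001110
0100111
Generation 2: 23 live cells
0000100
1000000
0100010
0000010
0010000
0001010
1111101
0111100
0001000
0011000
1001000
Generation 3: 15 live cells
0000000
0000000
0000001
0000000
0000100
1000011
1000001
0000010
0100000
0011100
0011100
Generation 4: 15 live cells
0001000
0000000
0000000
0000000
0000011
1000010
1000000
1000001
0011100
0100100
0010100

Cell (4,4) at generation 4: 0 -> dead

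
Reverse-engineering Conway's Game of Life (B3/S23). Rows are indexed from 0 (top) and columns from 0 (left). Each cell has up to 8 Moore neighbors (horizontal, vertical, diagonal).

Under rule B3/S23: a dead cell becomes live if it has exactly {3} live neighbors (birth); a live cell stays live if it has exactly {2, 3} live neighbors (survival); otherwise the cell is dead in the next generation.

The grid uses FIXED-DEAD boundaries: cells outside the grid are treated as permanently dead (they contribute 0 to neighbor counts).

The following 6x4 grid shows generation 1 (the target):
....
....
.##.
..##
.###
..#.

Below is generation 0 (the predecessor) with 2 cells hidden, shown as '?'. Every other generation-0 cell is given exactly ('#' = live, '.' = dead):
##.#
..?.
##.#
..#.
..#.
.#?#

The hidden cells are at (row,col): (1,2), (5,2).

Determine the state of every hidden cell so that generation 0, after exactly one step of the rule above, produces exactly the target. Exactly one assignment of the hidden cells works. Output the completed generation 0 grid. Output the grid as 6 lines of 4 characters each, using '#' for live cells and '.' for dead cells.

Answer: ##.#
....
##.#
..#.
..#.
.#.#

Derivation:
Hidden generation-0 cells (in order): (1,2), (5,2).
A hidden cell only influences target cells in its own 3x3 neighborhood. Try each of the 2^2 = 4 assignments, step the completed generation 0 forward once under B3/S23, and compare with the target:
  (1,2)=. (5,2)=. -> step reproduces the target at every cell -> ACCEPT
  (1,2)=. (5,2)=# -> step gives (4,1)='.' but target has '#' -> reject
  (1,2)=# (5,2)=. -> step gives (0,1)='#' but target has '.' -> reject
  (1,2)=# (5,2)=# -> step gives (0,1)='#' but target has '.' -> reject
Unique solution: (1,2)=dead, (5,2)=dead.
Check: live-neighbor counts of every cell in the completed generation 0:
1120
4442
1231
2433
1333
1131
Applying B3/S23 to generation 0 with these counts gives:
....
....
.##.
..##
.###
..#.
which matches the target exactly.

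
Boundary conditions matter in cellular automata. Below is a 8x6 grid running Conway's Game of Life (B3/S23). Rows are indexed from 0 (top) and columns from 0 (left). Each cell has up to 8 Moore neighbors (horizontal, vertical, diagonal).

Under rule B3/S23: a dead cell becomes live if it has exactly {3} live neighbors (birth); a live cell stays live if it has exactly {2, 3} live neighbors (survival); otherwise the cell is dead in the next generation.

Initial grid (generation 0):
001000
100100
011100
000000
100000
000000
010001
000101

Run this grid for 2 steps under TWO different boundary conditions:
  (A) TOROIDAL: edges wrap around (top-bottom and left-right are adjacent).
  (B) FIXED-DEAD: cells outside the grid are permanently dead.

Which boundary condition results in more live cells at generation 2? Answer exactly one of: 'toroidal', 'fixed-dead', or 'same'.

Under TOROIDAL boundary, generation 2:
011011
010000
010100
010100
010000
000001
100100
001010
Population = 15

Under FIXED-DEAD boundary, generation 2:
000000
000100
010100
010100
000000
000000
000000
000000
Population = 5

Comparison: toroidal=15, fixed-dead=5 -> toroidal

Answer: toroidal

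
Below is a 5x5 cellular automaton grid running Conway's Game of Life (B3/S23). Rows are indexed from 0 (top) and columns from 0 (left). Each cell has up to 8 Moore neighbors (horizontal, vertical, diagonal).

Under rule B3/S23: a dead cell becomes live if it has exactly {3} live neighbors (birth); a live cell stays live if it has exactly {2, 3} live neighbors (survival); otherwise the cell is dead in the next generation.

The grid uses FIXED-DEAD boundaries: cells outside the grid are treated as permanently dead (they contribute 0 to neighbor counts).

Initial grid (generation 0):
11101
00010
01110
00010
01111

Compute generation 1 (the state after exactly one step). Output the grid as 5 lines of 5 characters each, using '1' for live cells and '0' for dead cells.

Simulating step by step:
Generation 0 (given above): 13 live cells
Generation 1: 10 live cells
(generation 1 grid is the final answer)

Answer: 01110
10001
00011
00000
00111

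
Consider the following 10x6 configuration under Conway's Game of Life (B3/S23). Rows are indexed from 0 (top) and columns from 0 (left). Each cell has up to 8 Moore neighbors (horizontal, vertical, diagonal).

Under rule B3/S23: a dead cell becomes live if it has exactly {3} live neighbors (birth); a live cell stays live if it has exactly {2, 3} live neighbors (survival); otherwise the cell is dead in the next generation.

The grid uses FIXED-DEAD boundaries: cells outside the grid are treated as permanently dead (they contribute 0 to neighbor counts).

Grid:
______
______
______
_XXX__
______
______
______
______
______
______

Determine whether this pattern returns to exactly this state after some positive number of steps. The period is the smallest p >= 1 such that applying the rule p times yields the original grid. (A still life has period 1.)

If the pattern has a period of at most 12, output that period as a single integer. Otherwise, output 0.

Answer: 2

Derivation:
Simulating and comparing each generation to the original:
Gen 0 (original, given above): 3 live cells
Gen 1: 3 live cells, differs from original
Gen 2: 3 live cells, MATCHES original -> period = 2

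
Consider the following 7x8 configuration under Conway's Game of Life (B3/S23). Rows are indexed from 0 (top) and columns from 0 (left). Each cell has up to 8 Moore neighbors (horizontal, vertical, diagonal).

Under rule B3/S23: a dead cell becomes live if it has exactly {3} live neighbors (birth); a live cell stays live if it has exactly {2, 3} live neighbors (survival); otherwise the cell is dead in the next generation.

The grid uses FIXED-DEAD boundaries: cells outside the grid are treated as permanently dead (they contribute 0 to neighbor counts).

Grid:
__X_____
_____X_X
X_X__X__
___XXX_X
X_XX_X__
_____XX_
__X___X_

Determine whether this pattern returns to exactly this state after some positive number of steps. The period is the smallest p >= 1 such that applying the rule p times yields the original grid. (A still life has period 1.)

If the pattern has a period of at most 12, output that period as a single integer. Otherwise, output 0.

Answer: 0

Derivation:
Simulating and comparing each generation to the original:
Gen 0 (original, given above): 18 live cells
Gen 1: 15 live cells, differs from original
Gen 2: 12 live cells, differs from original
Gen 3: 14 live cells, differs from original
Gen 4: 12 live cells, differs from original
Gen 5: 10 live cells, differs from original
Gen 6: 12 live cells, differs from original
Gen 7: 12 live cells, differs from original
Gen 8: 16 live cells, differs from original
Gen 9: 17 live cells, differs from original
Gen 10: 16 live cells, differs from original
Gen 11: 16 live cells, differs from original
Gen 12: 19 live cells, differs from original
No period found within 12 steps.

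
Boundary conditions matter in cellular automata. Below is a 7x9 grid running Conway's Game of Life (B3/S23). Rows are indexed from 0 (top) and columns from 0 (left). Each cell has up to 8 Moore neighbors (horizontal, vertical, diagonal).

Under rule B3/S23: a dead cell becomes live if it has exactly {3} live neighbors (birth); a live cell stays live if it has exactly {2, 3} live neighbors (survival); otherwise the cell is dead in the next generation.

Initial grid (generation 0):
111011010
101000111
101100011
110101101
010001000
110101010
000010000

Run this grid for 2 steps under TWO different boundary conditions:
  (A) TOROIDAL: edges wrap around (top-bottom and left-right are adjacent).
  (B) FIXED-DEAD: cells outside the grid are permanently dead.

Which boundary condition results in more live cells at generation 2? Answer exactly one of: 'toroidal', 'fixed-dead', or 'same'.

Under TOROIDAL boundary, generation 2:
000111100
000000000
000100000
000100000
011000010
010001100
101110001
Population = 17

Under FIXED-DEAD boundary, generation 2:
010101100
101000000
110100000
000100010
101000010
010011100
010001000
Population = 20

Comparison: toroidal=17, fixed-dead=20 -> fixed-dead

Answer: fixed-dead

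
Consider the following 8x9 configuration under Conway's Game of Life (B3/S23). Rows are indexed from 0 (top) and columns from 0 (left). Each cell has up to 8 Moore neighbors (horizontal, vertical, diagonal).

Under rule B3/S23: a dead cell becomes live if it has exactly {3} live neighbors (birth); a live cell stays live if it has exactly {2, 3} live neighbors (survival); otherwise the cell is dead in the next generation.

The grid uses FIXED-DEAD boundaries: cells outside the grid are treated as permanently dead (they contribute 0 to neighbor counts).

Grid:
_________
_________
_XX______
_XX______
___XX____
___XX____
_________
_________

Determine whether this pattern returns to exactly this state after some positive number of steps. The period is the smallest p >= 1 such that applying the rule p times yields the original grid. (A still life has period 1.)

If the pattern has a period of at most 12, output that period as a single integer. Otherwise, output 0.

Simulating and comparing each generation to the original:
Gen 0 (original, given above): 8 live cells
Gen 1: 6 live cells, differs from original
Gen 2: 8 live cells, MATCHES original -> period = 2

Answer: 2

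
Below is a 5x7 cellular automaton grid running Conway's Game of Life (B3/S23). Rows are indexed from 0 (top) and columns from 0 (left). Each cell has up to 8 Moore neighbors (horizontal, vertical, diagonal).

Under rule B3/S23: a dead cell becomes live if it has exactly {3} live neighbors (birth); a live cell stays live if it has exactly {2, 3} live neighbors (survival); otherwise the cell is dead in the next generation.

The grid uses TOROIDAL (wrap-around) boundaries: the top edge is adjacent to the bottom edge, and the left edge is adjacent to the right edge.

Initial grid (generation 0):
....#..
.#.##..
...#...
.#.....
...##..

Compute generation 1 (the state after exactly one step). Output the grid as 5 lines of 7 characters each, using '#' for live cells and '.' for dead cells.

Simulating step by step:
Generation 0 (given above): 8 live cells
Generation 1: 12 live cells
(generation 1 grid is the final answer)

Answer: ..#..#.
..###..
...##..
..###..
...##..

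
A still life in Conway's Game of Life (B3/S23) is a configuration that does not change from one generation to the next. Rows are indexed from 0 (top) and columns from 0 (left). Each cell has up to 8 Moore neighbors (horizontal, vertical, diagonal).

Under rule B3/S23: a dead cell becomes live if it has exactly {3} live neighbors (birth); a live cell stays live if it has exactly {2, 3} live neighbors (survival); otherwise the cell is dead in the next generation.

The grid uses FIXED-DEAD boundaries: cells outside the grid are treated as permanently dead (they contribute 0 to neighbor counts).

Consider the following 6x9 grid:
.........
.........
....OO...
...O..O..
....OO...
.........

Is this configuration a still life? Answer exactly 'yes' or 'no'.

Compute generation 1 and compare to generation 0 (given above):
Generation 1:
.........
.........
....OO...
...O..O..
....OO...
.........
The grids are IDENTICAL -> still life.

Answer: yes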